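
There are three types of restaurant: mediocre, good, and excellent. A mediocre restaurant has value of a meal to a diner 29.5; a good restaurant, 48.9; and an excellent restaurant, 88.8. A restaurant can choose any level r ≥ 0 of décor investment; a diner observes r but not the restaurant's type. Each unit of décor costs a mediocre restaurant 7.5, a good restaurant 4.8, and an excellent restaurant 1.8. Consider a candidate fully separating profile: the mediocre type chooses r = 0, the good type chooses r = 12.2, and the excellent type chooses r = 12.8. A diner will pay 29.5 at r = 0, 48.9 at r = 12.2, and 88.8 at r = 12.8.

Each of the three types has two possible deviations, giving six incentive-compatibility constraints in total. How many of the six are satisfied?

Excellent (own payoff 88.8 − 1.8×12.8 = 65.76): to r=0 gives 29.5 → no gain ✓; to r=12.2 gives 48.9 − 1.8×12.2 = 26.94 → no gain ✓.
Good (own payoff 48.9 − 4.8×12.2 = -9.66): to r=0 gives 29.5 → profitable ✗; to r=12.8 gives 88.8 − 4.8×12.8 = 27.36 → profitable ✗.
Mediocre (own payoff 29.5): to r=12.2 gives 48.9 − 7.5×12.2 = -42.6 → no gain ✓; to r=12.8 gives 88.8 − 7.5×12.8 = -7.2 → no gain ✓.
4 of the 6 constraints hold; not an equilibrium.

4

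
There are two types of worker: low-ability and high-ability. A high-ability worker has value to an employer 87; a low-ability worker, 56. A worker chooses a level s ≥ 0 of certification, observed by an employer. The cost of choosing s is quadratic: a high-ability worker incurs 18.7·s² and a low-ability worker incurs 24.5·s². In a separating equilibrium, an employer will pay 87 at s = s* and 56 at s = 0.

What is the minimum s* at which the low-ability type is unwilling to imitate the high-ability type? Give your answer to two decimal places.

1.12

The low-ability type at s = 0 receives 56; imitating at s* yields 87 − 24.5·s*².
Indifference: 56 = 87 − 24.5·s*², so s*² = (87 − 56) / 24.5 ≈ 1.2653.
s* = √1.2653 ≈ 1.12.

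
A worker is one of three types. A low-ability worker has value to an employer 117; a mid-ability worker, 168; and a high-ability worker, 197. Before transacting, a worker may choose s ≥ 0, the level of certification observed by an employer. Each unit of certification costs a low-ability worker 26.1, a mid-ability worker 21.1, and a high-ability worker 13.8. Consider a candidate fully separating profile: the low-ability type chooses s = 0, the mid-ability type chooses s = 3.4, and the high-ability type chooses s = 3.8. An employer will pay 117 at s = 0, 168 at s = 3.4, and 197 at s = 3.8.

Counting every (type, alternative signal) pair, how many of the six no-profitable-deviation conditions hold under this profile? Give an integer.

4

High-ability (own payoff 197 − 13.8×3.8 = 144.56): to s=0 gives 117 → no gain ✓; to s=3.4 gives 168 − 13.8×3.4 = 121.08 → no gain ✓.
Low-ability (own payoff 117): to s=3.4 gives 168 − 26.1×3.4 = 79.26 → no gain ✓; to s=3.8 gives 197 − 26.1×3.8 = 97.82 → no gain ✓.
Mid-ability (own payoff 168 − 21.1×3.4 = 96.26): to s=0 gives 117 → profitable ✗; to s=3.8 gives 197 − 21.1×3.8 = 116.82 → profitable ✗.
4 of the 6 constraints hold; not an equilibrium.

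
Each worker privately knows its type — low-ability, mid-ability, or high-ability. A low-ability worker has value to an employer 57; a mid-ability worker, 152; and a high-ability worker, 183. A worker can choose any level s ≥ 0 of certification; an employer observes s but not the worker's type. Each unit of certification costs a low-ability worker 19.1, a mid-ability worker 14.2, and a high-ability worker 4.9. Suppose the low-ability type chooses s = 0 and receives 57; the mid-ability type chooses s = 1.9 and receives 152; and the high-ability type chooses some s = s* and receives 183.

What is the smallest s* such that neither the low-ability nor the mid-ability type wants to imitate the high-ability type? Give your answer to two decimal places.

Low-ability type (on-path payoff 57) won't mimic when 57 ≥ 183 − 19.1·s*, i.e. s* ≥ 6.60.
Mid-ability type (on-path payoff 152 − 14.2×1.9 = 125.02) won't mimic when 125.02 ≥ 183 − 14.2·s*, i.e. s* ≥ 4.08.
Both must hold, so s* = max(6.60, 4.08) = 6.60. The low-ability type's constraint binds.

6.60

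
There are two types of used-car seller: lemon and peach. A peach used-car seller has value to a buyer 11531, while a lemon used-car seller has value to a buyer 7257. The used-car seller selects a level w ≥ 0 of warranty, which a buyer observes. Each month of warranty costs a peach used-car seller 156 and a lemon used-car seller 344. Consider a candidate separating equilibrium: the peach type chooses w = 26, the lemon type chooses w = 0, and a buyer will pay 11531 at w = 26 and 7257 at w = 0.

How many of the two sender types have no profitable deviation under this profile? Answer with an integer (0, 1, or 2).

2

Peach type: signal → 11531 − 156 × 26 = 7475; deviate to 0 → 7257. IC holds (7475 ≥ 7257).
Lemon type: stay at 0 → 7257; mimic → 11531 − 344 × 26 = 2587. IC holds (7257 ≥ 2587).
2 of 2 constraints hold, so this is a separating equilibrium.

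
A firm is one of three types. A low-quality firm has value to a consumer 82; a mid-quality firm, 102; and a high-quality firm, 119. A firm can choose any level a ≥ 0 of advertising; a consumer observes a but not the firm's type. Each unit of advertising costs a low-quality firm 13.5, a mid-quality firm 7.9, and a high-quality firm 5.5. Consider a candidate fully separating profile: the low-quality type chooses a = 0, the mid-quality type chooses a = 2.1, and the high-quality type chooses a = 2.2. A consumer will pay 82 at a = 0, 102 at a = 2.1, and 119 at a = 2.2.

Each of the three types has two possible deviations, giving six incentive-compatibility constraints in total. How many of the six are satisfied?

4

Mid-quality (own payoff 102 − 7.9×2.1 = 85.41): to a=0 gives 82 → no gain ✓; to a=2.2 gives 119 − 7.9×2.2 = 101.62 → profitable ✗.
Low-quality (own payoff 82): to a=2.1 gives 102 − 13.5×2.1 = 73.65 → no gain ✓; to a=2.2 gives 119 − 13.5×2.2 = 89.3 → profitable ✗.
High-quality (own payoff 119 − 5.5×2.2 = 106.9): to a=0 gives 82 → no gain ✓; to a=2.1 gives 102 − 5.5×2.1 = 90.45 → no gain ✓.
4 of the 6 constraints hold; not an equilibrium.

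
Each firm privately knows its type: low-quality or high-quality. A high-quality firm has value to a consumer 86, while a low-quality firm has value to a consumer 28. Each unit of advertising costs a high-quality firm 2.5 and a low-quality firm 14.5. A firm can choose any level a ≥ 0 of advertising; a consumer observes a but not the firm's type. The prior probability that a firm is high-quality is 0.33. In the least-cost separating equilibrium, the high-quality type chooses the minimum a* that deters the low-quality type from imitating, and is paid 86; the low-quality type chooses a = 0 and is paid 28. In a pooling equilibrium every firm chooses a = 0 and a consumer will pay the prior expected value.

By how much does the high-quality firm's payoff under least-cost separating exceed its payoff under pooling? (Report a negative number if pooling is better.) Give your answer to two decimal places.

28.86

Least-cost separating signal: a* solves 28 = 86 − 14.5·a*, so a* = (86 − 28)/14.5 = 4.
High-quality type's separating payoff: 86 − 2.5 × a* = 86 − 2.5 × (86 − 28)/14.5 = 86 − 145/14.5 = 76.
Pooling payoff: 0.33 × 86 + 0.67 × 28 = 47.14.
Difference: 76 − 47.14 = 28.86.
The high-quality type prefers to separate.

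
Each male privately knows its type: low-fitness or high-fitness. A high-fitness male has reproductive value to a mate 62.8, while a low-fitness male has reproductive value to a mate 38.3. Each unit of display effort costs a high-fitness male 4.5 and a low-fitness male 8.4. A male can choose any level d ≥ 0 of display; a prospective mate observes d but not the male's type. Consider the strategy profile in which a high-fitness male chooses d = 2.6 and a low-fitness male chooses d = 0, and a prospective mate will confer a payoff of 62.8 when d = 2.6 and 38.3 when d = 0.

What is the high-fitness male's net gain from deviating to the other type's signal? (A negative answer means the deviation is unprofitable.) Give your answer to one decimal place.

Playing d = 2.6 the high-fitness male receives 62.8 − 4.5 × 2.6 = 51.1.
Deviating to d = 0 yields 38.3 instead.
Gain from deviating: 38.3 − 51.1 = -12.8.
The gain is negative, so the high-fitness type's incentive-compatibility constraint is satisfied.

-12.8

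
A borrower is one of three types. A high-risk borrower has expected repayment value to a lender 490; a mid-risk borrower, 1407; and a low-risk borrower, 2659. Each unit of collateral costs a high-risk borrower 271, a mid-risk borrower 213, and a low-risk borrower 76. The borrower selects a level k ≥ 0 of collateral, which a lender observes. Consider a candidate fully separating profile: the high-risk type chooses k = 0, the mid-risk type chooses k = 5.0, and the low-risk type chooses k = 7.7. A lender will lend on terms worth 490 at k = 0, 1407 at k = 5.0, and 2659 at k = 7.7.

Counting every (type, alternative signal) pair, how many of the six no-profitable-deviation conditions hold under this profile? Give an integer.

High-risk (own payoff 490): to k=5.0 gives 1407 − 271×5.0 = 52 → no gain ✓; to k=7.7 gives 2659 − 271×7.7 = 572.3 → profitable ✗.
Low-risk (own payoff 2659 − 76×7.7 = 2073.8): to k=0 gives 490 → no gain ✓; to k=5.0 gives 1407 − 76×5.0 = 1027 → no gain ✓.
Mid-risk (own payoff 1407 − 213×5.0 = 342): to k=0 gives 490 → profitable ✗; to k=7.7 gives 2659 − 213×7.7 = 1018.9 → profitable ✗.
3 of the 6 constraints hold; not an equilibrium.

3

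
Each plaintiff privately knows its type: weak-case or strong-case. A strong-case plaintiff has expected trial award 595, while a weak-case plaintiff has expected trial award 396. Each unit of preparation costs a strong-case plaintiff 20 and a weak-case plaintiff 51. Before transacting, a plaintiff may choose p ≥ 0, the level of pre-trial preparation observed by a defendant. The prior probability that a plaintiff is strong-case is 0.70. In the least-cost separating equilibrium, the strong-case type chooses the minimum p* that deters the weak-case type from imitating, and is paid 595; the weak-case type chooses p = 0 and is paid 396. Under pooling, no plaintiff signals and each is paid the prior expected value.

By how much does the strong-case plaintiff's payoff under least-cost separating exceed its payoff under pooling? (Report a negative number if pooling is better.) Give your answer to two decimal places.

-18.34

Least-cost separating signal: p* solves 396 = 595 − 51·p*, so p* = (595 − 396)/51 ≈ 3.9020.
Strong-case type's separating payoff: 595 − 20 × p* = 595 − 20 × (595 − 396)/51 = 595 − 3980/51 ≈ 516.9608.
Pooling payoff: 0.70 × 595 + 0.30 × 396 = 535.3.
Difference: 516.9608 − 535.3 = -18.3392, i.e. -18.34 to two decimal places.
The strong-case type would prefer the pooling outcome.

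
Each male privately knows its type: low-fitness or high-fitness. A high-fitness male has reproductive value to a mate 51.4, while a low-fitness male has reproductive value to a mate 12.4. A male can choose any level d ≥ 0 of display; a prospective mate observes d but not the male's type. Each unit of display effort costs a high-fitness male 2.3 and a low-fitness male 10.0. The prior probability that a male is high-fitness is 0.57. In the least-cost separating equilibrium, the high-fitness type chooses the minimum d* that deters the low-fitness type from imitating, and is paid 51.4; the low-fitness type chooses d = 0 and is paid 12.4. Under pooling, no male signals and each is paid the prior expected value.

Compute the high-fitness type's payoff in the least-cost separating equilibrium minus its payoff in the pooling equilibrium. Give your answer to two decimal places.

7.80

Least-cost separating signal: d* solves 12.4 = 51.4 − 10.0·d*, so d* = (51.4 − 12.4)/10.0 = 3.9.
High-fitness type's separating payoff: 51.4 − 2.3 × d* = 51.4 − 2.3 × (51.4 − 12.4)/10.0 = 51.4 − 89.7/10.0 = 42.43.
Pooling payoff: 0.57 × 51.4 + 0.43 × 12.4 = 34.63.
Difference: 42.43 − 34.63 = 7.80.
The high-fitness type prefers to separate.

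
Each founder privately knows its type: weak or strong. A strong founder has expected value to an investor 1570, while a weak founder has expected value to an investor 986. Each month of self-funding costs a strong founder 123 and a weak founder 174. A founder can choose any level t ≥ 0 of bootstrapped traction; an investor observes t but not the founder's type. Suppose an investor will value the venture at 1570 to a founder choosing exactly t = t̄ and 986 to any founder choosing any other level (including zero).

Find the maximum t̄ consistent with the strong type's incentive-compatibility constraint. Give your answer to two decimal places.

Choosing t̄ yields the strong type 1570 − 123·t̄; choosing zero yields 986.
The strong type is indifferent at 1570 − 123·t̄ = 986, i.e. t̄ = (1570 − 986) / 123 ≈ 4.75.
For any t̄ above 4.75 the strong type would rather pool at zero, so separation collapses.

4.75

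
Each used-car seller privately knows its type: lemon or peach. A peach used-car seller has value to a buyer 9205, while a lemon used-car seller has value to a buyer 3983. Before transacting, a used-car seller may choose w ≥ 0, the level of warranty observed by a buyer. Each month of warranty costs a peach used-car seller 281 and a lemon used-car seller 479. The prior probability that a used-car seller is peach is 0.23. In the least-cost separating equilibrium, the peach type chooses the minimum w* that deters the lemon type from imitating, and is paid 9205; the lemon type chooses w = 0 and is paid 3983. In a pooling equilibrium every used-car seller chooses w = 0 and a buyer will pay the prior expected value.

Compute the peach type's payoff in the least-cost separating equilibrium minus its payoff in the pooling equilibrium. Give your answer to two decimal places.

957.51

Least-cost separating signal: w* solves 3983 = 9205 − 479·w*, so w* = (9205 − 3983)/479 ≈ 10.9019.
Peach type's separating payoff: 9205 − 281 × w* = 9205 − 281 × (9205 − 3983)/479 = 9205 − 1467382/479 ≈ 6141.5720.
Pooling payoff: 0.23 × 9205 + 0.77 × 3983 = 5184.06.
Difference: 6141.5720 − 5184.06 = 957.512, i.e. 957.51 to two decimal places.
The peach type prefers to separate.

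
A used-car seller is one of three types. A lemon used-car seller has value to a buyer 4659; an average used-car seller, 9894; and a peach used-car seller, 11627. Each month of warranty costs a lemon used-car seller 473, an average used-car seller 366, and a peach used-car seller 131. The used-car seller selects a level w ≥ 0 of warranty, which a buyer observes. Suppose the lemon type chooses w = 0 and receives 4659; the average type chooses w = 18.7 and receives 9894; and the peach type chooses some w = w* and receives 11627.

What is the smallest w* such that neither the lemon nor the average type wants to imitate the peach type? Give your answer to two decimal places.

23.43

Lemon type (on-path payoff 4659) won't mimic when 4659 ≥ 11627 − 473·w*, i.e. w* ≥ 14.73.
Average type (on-path payoff 9894 − 366×18.7 = 3049.8) won't mimic when 3049.8 ≥ 11627 − 366·w*, i.e. w* ≥ 23.43.
Both must hold, so w* = max(14.73, 23.43) = 23.43. The average type's constraint binds.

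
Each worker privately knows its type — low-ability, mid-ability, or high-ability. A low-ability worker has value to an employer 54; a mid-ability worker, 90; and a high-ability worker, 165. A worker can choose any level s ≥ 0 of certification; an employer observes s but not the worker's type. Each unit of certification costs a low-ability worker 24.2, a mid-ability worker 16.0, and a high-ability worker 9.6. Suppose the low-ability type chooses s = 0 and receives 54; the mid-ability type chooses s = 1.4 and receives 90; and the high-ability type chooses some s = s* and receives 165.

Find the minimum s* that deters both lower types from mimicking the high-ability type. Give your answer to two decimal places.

6.09

Low-ability type (on-path payoff 54) won't mimic when 54 ≥ 165 − 24.2·s*, i.e. s* ≥ 4.59.
Mid-ability type (on-path payoff 90 − 16.0×1.4 = 67.6) won't mimic when 67.6 ≥ 165 − 16.0·s*, i.e. s* ≥ 6.09.
Both must hold, so s* = max(4.59, 6.09) = 6.09. The mid-ability type's constraint binds.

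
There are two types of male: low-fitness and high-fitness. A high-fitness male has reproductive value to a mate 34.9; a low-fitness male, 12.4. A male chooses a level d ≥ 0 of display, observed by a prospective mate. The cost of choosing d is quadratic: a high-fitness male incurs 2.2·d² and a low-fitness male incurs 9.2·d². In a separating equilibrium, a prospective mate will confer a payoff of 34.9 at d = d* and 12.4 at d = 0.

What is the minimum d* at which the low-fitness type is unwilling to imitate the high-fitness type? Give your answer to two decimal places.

1.56

The low-fitness type at d = 0 receives 12.4; imitating at d* yields 34.9 − 9.2·d*².
Indifference: 12.4 = 34.9 − 9.2·d*², so d*² = (34.9 − 12.4) / 9.2 ≈ 2.4457.
d* = √2.4457 ≈ 1.56.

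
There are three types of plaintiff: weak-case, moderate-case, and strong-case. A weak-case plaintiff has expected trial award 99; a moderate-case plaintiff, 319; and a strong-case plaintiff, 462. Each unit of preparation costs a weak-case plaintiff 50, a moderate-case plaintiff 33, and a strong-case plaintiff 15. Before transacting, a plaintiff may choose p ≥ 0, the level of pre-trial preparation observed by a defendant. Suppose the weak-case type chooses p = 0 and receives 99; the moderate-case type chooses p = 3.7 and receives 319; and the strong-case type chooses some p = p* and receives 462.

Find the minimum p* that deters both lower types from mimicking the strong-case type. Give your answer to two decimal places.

Moderate-case type (on-path payoff 319 − 33×3.7 = 196.9) won't mimic when 196.9 ≥ 462 − 33·p*, i.e. p* ≥ 8.03.
Weak-case type (on-path payoff 99) won't mimic when 99 ≥ 462 − 50·p*, i.e. p* ≥ 7.26.
Both must hold, so p* = max(7.26, 8.03) = 8.03. The moderate-case type's constraint binds.

8.03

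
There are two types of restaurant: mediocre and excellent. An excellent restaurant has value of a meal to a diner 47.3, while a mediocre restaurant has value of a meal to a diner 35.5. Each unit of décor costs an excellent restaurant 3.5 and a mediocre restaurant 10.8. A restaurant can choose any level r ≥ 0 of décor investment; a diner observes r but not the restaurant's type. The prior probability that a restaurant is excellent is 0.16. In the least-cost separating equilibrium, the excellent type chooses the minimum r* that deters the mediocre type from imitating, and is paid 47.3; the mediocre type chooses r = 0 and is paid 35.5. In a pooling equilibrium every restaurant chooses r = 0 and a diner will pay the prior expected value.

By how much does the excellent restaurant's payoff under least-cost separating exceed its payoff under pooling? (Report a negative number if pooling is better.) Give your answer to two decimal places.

Least-cost separating signal: r* solves 35.5 = 47.3 − 10.8·r*, so r* = (47.3 − 35.5)/10.8 ≈ 1.0926.
Excellent type's separating payoff: 47.3 − 3.5 × r* = 47.3 − 3.5 × (47.3 − 35.5)/10.8 = 47.3 − 41.3/10.8 ≈ 43.4759.
Pooling payoff: 0.16 × 47.3 + 0.84 × 35.5 = 37.388.
Difference: 43.4759 − 37.388 = 6.0879, i.e. 6.09 to two decimal places.
The excellent type prefers to separate.

6.09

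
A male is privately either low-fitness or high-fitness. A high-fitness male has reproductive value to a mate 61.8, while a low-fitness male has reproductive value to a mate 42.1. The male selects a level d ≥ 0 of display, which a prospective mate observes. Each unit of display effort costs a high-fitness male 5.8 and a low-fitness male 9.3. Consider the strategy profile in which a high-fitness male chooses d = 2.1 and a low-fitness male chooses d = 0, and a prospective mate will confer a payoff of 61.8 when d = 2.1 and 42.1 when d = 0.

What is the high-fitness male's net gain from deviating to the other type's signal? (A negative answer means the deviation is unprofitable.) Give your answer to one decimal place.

-7.5

Playing d = 2.1 the high-fitness male receives 61.8 − 5.8 × 2.1 = 49.62.
Deviating to d = 0 yields 42.1 instead.
Gain from deviating: 42.1 − 49.62 = -7.52, i.e. -7.5 to one decimal place.
The gain is negative, so the high-fitness type's incentive-compatibility constraint is satisfied.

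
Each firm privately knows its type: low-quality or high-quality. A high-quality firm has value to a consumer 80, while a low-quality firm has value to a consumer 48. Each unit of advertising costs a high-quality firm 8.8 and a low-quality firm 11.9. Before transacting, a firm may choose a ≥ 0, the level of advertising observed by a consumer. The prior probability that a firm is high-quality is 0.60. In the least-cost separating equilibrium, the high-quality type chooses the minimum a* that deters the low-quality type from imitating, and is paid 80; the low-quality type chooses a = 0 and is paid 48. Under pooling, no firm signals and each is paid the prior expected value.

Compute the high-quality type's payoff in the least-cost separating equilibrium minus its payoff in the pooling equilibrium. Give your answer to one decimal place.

-10.9

Least-cost separating signal: a* solves 48 = 80 − 11.9·a*, so a* = (80 − 48)/11.9 ≈ 2.6891.
High-quality type's separating payoff: 80 − 8.8 × a* = 80 − 8.8 × (80 − 48)/11.9 = 80 − 281.6/11.9 ≈ 56.336.
Pooling payoff: 0.60 × 80 + 0.40 × 48 = 67.2.
Difference: 56.336 − 67.2 = -10.864, i.e. -10.9 to one decimal place.
The high-quality type would prefer the pooling outcome.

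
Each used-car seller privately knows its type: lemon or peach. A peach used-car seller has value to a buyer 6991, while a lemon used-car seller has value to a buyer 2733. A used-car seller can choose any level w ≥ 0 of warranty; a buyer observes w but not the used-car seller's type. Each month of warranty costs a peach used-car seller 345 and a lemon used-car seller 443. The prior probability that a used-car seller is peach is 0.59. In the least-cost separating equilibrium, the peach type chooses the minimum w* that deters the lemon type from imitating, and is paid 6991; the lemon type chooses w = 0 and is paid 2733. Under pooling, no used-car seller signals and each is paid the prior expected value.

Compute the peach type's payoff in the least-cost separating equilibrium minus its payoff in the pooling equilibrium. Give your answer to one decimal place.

Least-cost separating signal: w* solves 2733 = 6991 − 443·w*, so w* = (6991 − 2733)/443 ≈ 9.6117.
Peach type's separating payoff: 6991 − 345 × w* = 6991 − 345 × (6991 − 2733)/443 = 6991 − 1469010/443 ≈ 3674.950.
Pooling payoff: 0.59 × 6991 + 0.41 × 2733 = 5245.22.
Difference: 3674.950 − 5245.22 = -1570.27, i.e. -1570.3 to one decimal place.
The peach type would prefer the pooling outcome.

-1570.3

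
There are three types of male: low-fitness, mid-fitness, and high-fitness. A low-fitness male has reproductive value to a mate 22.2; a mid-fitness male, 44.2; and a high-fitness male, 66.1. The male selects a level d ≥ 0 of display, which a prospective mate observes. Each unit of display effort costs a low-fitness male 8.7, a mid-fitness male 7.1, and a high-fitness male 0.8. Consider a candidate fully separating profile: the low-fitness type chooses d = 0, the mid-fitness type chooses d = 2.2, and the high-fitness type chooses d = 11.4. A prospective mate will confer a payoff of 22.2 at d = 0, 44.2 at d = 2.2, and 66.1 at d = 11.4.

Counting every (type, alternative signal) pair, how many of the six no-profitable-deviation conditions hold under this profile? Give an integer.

5

High-fitness (own payoff 66.1 − 0.8×11.4 = 56.98): to d=0 gives 22.2 → no gain ✓; to d=2.2 gives 44.2 − 0.8×2.2 = 42.44 → no gain ✓.
Low-fitness (own payoff 22.2): to d=2.2 gives 44.2 − 8.7×2.2 = 25.06 → profitable ✗; to d=11.4 gives 66.1 − 8.7×11.4 = -33.08 → no gain ✓.
Mid-fitness (own payoff 44.2 − 7.1×2.2 = 28.58): to d=0 gives 22.2 → no gain ✓; to d=11.4 gives 66.1 − 7.1×11.4 = -14.84 → no gain ✓.
5 of the 6 constraints hold; not an equilibrium.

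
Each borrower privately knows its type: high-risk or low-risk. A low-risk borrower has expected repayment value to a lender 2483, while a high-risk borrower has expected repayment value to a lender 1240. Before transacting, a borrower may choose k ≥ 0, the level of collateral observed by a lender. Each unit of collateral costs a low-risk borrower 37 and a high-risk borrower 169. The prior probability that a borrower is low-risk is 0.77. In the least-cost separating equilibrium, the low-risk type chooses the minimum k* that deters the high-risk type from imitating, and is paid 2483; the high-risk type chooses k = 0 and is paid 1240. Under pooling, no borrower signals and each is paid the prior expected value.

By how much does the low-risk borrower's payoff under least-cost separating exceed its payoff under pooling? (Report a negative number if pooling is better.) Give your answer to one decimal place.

13.8

Least-cost separating signal: k* solves 1240 = 2483 − 169·k*, so k* = (2483 − 1240)/169 ≈ 7.3550.
Low-risk type's separating payoff: 2483 − 37 × k* = 2483 − 37 × (2483 − 1240)/169 = 2483 − 45991/169 ≈ 2210.864.
Pooling payoff: 0.77 × 2483 + 0.23 × 1240 = 2197.11.
Difference: 2210.864 − 2197.11 = 13.754, i.e. 13.8 to one decimal place.
The low-risk type prefers to separate.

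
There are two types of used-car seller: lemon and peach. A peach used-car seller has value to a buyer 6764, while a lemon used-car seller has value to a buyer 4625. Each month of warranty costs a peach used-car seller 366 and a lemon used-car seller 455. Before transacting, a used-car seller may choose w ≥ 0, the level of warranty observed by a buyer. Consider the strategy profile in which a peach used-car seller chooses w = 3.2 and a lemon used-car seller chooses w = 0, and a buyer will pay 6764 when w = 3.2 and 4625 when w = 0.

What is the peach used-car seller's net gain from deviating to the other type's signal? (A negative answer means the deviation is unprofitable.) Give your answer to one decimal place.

Playing w = 3.2 the peach used-car seller receives 6764 − 366 × 3.2 = 5592.8.
Deviating to w = 0 yields 4625 instead.
Gain from deviating: 4625 − 5592.8 = -967.8.
The gain is negative, so the peach type's incentive-compatibility constraint is satisfied.

-967.8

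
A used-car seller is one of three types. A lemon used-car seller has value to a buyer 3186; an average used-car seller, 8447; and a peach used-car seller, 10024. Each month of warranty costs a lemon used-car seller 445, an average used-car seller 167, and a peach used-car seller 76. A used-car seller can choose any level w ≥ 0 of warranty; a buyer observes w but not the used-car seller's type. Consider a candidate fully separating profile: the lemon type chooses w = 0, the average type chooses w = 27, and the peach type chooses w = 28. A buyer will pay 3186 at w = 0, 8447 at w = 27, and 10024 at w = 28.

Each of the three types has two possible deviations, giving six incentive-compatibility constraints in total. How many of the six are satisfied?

5

Average (own payoff 8447 − 167×27 = 3938): to w=0 gives 3186 → no gain ✓; to w=28 gives 10024 − 167×28 = 5348 → profitable ✗.
Lemon (own payoff 3186): to w=27 gives 8447 − 445×27 = -3568 → no gain ✓; to w=28 gives 10024 − 445×28 = -2436 → no gain ✓.
Peach (own payoff 10024 − 76×28 = 7896): to w=0 gives 3186 → no gain ✓; to w=27 gives 8447 − 76×27 = 6395 → no gain ✓.
5 of the 6 constraints hold; not an equilibrium.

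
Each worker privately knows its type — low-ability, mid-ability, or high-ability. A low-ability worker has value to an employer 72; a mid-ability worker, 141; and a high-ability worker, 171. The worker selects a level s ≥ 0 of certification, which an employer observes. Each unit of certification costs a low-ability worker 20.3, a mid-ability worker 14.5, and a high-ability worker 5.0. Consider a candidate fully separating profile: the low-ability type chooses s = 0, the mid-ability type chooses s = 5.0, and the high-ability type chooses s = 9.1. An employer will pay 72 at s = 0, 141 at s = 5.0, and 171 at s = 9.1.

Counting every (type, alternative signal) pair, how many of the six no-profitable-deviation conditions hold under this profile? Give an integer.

5

Mid-ability (own payoff 141 − 14.5×5.0 = 68.5): to s=0 gives 72 → profitable ✗; to s=9.1 gives 171 − 14.5×9.1 = 39.05 → no gain ✓.
Low-ability (own payoff 72): to s=5.0 gives 141 − 20.3×5.0 = 39.5 → no gain ✓; to s=9.1 gives 171 − 20.3×9.1 = -13.73 → no gain ✓.
High-ability (own payoff 171 − 5.0×9.1 = 125.5): to s=0 gives 72 → no gain ✓; to s=5.0 gives 141 − 5.0×5.0 = 116 → no gain ✓.
5 of the 6 constraints hold; not an equilibrium.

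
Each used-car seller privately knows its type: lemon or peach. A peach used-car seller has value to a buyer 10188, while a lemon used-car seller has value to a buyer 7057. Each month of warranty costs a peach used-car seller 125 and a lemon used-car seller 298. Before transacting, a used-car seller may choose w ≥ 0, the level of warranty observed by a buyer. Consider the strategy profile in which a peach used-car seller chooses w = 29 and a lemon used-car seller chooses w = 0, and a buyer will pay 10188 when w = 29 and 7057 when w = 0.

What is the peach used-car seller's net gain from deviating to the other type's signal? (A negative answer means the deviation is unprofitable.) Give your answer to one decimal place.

494.0

Playing w = 29 the peach used-car seller receives 10188 − 125 × 29 = 6563.
Deviating to w = 0 yields 7057 instead.
Gain from deviating: 7057 − 6563 = 494.0.
The gain is positive, so the peach type's incentive-compatibility constraint is violated — this profile is not a separating equilibrium.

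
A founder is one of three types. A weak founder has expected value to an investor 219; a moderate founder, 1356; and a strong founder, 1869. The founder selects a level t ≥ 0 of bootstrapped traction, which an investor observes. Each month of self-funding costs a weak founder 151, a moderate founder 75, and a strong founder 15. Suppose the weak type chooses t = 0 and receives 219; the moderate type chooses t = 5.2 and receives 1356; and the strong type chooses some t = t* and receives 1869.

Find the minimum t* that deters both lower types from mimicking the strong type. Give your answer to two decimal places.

Weak type (on-path payoff 219) won't mimic when 219 ≥ 1869 − 151·t*, i.e. t* ≥ 10.93.
Moderate type (on-path payoff 1356 − 75×5.2 = 966) won't mimic when 966 ≥ 1869 − 75·t*, i.e. t* ≥ 12.04.
Both must hold, so t* = max(10.93, 12.04) = 12.04. The moderate type's constraint binds.

12.04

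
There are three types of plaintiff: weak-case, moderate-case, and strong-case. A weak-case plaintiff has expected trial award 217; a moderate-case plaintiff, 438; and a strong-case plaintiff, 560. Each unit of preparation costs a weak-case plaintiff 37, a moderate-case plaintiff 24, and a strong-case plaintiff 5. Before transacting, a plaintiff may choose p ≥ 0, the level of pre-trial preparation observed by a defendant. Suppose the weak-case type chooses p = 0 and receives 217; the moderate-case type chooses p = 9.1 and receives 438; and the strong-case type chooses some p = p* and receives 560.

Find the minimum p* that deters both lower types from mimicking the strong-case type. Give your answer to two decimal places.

14.18

Weak-case type (on-path payoff 217) won't mimic when 217 ≥ 560 − 37·p*, i.e. p* ≥ 9.27.
Moderate-case type (on-path payoff 438 − 24×9.1 = 219.6) won't mimic when 219.6 ≥ 560 − 24·p*, i.e. p* ≥ 14.18.
Both must hold, so p* = max(9.27, 14.18) = 14.18. The moderate-case type's constraint binds.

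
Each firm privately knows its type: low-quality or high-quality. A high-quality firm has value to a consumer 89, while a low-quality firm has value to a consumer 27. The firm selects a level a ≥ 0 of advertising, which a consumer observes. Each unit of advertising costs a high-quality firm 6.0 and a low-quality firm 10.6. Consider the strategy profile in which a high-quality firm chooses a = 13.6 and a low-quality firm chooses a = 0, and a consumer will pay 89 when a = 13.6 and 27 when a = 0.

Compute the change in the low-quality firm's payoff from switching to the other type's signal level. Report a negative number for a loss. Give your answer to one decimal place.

Playing a = 0 the low-quality firm receives 27.
Deviating to a = 13.6 brings payment 89 at cost 10.6 × 13.6 = 144.16, netting -55.16.
Gain from deviating: -55.16 − 27 = -82.16, i.e. -82.2 to one decimal place.
The gain is negative, so the low-quality type's incentive-compatibility constraint is satisfied.

-82.2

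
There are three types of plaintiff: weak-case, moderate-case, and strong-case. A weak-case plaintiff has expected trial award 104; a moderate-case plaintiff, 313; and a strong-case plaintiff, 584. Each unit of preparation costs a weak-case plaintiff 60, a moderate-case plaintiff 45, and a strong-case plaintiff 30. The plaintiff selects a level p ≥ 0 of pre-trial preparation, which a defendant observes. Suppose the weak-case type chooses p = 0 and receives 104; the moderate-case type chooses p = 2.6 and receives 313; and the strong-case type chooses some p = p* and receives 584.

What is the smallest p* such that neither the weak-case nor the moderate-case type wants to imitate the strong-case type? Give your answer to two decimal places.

8.62

Moderate-case type (on-path payoff 313 − 45×2.6 = 196) won't mimic when 196 ≥ 584 − 45·p*, i.e. p* ≥ 8.62.
Weak-case type (on-path payoff 104) won't mimic when 104 ≥ 584 − 60·p*, i.e. p* ≥ 8.00.
Both must hold, so p* = max(8.00, 8.62) = 8.62. The moderate-case type's constraint binds.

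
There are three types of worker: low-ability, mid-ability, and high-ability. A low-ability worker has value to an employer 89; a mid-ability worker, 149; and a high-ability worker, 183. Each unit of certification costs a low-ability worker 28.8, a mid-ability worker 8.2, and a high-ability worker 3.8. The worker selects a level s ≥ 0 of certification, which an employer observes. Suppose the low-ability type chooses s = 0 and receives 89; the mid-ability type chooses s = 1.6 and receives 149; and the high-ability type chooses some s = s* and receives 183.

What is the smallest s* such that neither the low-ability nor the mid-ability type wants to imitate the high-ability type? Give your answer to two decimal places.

Mid-ability type (on-path payoff 149 − 8.2×1.6 = 135.88) won't mimic when 135.88 ≥ 183 − 8.2·s*, i.e. s* ≥ 5.75.
Low-ability type (on-path payoff 89) won't mimic when 89 ≥ 183 − 28.8·s*, i.e. s* ≥ 3.26.
Both must hold, so s* = max(3.26, 5.75) = 5.75. The mid-ability type's constraint binds.

5.75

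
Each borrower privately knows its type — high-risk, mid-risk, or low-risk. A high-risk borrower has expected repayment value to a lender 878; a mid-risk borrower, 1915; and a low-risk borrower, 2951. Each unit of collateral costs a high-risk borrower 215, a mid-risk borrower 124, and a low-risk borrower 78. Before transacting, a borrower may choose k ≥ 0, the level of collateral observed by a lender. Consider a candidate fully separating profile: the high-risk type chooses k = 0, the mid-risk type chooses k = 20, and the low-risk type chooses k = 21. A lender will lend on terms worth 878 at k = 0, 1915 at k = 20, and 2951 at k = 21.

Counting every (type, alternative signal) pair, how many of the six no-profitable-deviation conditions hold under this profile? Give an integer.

Low-risk (own payoff 2951 − 78×21 = 1313): to k=0 gives 878 → no gain ✓; to k=20 gives 1915 − 78×20 = 355 → no gain ✓.
Mid-risk (own payoff 1915 − 124×20 = -565): to k=0 gives 878 → profitable ✗; to k=21 gives 2951 − 124×21 = 347 → profitable ✗.
High-risk (own payoff 878): to k=20 gives 1915 − 215×20 = -2385 → no gain ✓; to k=21 gives 2951 − 215×21 = -1564 → no gain ✓.
4 of the 6 constraints hold; not an equilibrium.

4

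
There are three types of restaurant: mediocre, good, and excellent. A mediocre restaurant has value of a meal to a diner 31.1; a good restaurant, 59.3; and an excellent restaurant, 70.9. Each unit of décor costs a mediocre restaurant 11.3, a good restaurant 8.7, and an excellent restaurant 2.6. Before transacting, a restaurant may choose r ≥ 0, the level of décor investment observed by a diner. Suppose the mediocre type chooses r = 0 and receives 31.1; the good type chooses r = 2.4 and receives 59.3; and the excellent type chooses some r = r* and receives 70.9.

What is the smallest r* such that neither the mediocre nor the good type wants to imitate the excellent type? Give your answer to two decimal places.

3.73

Mediocre type (on-path payoff 31.1) won't mimic when 31.1 ≥ 70.9 − 11.3·r*, i.e. r* ≥ 3.52.
Good type (on-path payoff 59.3 − 8.7×2.4 = 38.42) won't mimic when 38.42 ≥ 70.9 − 8.7·r*, i.e. r* ≥ 3.73.
Both must hold, so r* = max(3.52, 3.73) = 3.73. The good type's constraint binds.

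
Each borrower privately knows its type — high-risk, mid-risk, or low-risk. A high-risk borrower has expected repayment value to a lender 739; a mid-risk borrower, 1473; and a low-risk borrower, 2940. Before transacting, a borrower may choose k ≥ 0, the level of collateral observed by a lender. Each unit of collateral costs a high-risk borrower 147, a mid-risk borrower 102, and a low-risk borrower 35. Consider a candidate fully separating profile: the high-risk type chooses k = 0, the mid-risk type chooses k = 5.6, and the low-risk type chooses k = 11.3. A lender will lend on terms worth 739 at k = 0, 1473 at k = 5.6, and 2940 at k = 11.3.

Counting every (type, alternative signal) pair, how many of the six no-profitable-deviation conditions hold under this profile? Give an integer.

Mid-risk (own payoff 1473 − 102×5.6 = 901.8): to k=0 gives 739 → no gain ✓; to k=11.3 gives 2940 − 102×11.3 = 1787.4 → profitable ✗.
High-risk (own payoff 739): to k=5.6 gives 1473 − 147×5.6 = 649.8 → no gain ✓; to k=11.3 gives 2940 − 147×11.3 = 1278.9 → profitable ✗.
Low-risk (own payoff 2940 − 35×11.3 = 2544.5): to k=0 gives 739 → no gain ✓; to k=5.6 gives 1473 − 35×5.6 = 1277 → no gain ✓.
4 of the 6 constraints hold; not an equilibrium.

4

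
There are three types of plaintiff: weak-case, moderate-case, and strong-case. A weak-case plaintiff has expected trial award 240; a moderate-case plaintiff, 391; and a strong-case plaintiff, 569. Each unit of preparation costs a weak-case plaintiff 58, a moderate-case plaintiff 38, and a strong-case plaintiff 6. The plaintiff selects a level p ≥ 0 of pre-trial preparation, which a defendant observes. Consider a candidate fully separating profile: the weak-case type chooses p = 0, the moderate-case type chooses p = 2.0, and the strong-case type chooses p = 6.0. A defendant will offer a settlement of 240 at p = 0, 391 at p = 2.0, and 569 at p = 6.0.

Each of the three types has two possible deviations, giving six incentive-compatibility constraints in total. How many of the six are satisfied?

Weak-case (own payoff 240): to p=2.0 gives 391 − 58×2.0 = 275 → profitable ✗; to p=6.0 gives 569 − 58×6.0 = 221 → no gain ✓.
Strong-case (own payoff 569 − 6×6.0 = 533): to p=0 gives 240 → no gain ✓; to p=2.0 gives 391 − 6×2.0 = 379 → no gain ✓.
Moderate-case (own payoff 391 − 38×2.0 = 315): to p=0 gives 240 → no gain ✓; to p=6.0 gives 569 − 38×6.0 = 341 → profitable ✗.
4 of the 6 constraints hold; not an equilibrium.

4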